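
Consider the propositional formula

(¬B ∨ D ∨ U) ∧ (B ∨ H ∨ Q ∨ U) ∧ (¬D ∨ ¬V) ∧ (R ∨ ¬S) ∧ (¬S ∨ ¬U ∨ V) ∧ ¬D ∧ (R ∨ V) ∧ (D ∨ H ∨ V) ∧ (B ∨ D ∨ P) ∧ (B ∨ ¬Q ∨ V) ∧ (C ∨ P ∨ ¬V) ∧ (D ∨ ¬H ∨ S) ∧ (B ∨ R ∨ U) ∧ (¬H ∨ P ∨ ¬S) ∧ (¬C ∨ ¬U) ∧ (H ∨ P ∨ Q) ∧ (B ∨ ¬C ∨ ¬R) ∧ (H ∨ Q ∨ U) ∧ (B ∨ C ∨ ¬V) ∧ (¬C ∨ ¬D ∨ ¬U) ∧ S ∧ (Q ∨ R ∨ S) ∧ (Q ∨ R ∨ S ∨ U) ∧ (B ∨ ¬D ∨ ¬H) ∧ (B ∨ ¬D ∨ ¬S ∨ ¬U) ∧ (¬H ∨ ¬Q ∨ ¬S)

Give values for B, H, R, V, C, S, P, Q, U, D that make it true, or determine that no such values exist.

B = True; H = False; R = True; V = True; C = False; S = True; P = True; Q = True; U = True; D = False

Unit clause (¬D) forces D = False.
Unit clause (S) forces S = True.
In (R ∨ ¬S) only R is left, so R = True.
Set B = True.
  then (¬B ∨ D ∨ U) forces U = True.
  then (¬S ∨ ¬U ∨ V) forces V = True.
  then (¬C ∨ ¬U) forces C = False.
  then (C ∨ P ∨ ¬V) forces P = True.
Set H = False.
Set Q = True.
All clauses satisfied.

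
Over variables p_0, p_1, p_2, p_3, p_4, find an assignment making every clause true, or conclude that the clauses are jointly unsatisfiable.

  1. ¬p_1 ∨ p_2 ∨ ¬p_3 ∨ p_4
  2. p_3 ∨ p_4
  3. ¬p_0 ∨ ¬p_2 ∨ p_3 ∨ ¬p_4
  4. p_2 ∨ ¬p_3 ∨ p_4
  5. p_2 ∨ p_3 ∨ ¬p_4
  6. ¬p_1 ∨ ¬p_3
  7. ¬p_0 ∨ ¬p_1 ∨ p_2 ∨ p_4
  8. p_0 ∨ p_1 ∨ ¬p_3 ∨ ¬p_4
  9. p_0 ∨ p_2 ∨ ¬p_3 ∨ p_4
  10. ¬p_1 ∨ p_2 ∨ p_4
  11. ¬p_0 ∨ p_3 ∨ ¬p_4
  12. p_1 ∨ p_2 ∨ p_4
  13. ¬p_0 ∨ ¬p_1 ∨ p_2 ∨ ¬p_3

p_0=T, p_1=F, p_2=T, p_3=T, p_4=F

Set p_0 = True.
Try p_1 = True:
  (¬p_1 ∨ ¬p_3) forces p_3 = False.
  (p_3 ∨ p_4) forces p_4 = True.
  clause (¬p_0 ∨ p_3 ∨ ¬p_4) is falsified — backtrack.
So p_1 = False.
Set p_2 = True.
Set p_3 = True.
Set p_4 = False.
All clauses satisfied.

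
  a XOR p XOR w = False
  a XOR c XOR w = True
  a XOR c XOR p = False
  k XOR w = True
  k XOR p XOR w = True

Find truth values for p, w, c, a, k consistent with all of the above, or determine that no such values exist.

p = False; w = True; c = True; a = True; k = False

a XOR p XOR w = T XOR F XOR T = False ✓
a XOR c XOR w = T XOR T XOR T = True ✓
a XOR c XOR p = T XOR T XOR F = False ✓
k XOR w = F XOR T = True ✓
k XOR p XOR w = F XOR F XOR T = True ✓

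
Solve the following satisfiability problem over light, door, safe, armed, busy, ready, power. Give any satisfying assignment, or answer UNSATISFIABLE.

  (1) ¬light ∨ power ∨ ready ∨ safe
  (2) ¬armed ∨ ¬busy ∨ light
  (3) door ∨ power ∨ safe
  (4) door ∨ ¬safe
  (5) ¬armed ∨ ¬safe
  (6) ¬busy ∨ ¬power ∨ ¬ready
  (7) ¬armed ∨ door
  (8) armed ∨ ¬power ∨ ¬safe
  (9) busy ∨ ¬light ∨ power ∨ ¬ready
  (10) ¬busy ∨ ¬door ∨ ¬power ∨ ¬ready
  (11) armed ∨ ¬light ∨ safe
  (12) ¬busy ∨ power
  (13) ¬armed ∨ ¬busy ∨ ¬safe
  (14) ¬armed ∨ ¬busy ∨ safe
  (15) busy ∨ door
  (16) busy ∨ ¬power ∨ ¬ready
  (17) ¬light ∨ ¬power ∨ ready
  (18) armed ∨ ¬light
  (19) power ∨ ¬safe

light = False, door = True, safe = False, armed = True, busy = False, ready = True, power = False

Set light = False.
Set door = True.
Try safe = True:
  (¬armed ∨ ¬safe) forces armed = False.
  (armed ∨ ¬power ∨ ¬safe) forces power = False.
  clause (power ∨ ¬safe) is falsified — backtrack.
So safe = False.
Set armed = True.
  then (¬armed ∨ ¬busy ∨ light) forces busy = False.
Set ready = True.
  then (busy ∨ ¬power ∨ ¬ready) forces power = False.
All clauses satisfied.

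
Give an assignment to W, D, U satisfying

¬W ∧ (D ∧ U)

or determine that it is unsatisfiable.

W = False, D = True, U = True

  ¬W = True
  D ∧ U = True
Both conjuncts True, so the formula holds.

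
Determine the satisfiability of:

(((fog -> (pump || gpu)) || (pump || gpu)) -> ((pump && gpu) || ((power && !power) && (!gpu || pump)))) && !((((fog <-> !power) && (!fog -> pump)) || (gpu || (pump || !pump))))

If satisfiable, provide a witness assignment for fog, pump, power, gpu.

The formula is unsatisfiable.

The conjunct !((((fog <-> !power) && (!fog -> pump)) || (gpu || (pump || !pump)))) is unsatisfiable on its own:
  pump = True: this becomes !(((fog <-> !power) || True)) = False.
  pump = False: this becomes !((((fog <-> !power) && fog) || True)) = False.
So the whole conjunction is unsatisfiable.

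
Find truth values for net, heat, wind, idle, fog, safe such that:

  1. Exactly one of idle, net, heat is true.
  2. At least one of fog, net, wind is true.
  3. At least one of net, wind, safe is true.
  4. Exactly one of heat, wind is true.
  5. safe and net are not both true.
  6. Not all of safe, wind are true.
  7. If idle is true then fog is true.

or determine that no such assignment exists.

net=T; heat=F; wind=T; idle=F; fog=T; safe=F

  (1) {idle, net, heat}: 1 true — exactly one ✓
  (2) {fog, net, wind}: 3 true — at least one ✓
  (3) {net, wind, safe}: 2 true — at least one ✓
  (4) {heat, wind}: 1 true — exactly one ✓
  (5) safe=F, net=T — not both ✓
  (6) {safe, wind}: 1/2 true — not all ✓
  (7) idle=F ⇒ fog: vacuous ✓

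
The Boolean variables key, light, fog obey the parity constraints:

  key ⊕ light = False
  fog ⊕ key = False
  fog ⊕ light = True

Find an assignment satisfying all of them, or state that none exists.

Unsatisfiable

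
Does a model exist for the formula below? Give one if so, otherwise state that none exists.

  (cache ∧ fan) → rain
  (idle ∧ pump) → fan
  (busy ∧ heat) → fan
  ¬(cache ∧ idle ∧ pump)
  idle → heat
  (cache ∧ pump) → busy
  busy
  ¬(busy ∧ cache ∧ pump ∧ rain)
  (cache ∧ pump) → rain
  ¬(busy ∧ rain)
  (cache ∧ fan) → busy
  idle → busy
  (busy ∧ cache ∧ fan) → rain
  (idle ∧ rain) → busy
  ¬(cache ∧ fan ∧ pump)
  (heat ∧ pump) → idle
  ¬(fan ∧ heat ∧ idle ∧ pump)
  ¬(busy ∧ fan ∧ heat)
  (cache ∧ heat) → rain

busy=T; pump=F; heat=F; idle=F; cache=F; rain=F; fan=T

Unit clause (busy) forces busy = True.
In (¬busy ∨ ¬rain) only ¬rain is left, so rain = False.
Set pump = False.
Try heat = True:
  (¬busy ∨ ¬fan ∨ ¬heat) forces fan = False.
  clause (¬busy ∨ fan ∨ ¬heat) is falsified — backtrack.
So heat = False.
  then (heat ∨ ¬idle) forces idle = False.
Set cache = False.
Set fan = True.
All clauses satisfied.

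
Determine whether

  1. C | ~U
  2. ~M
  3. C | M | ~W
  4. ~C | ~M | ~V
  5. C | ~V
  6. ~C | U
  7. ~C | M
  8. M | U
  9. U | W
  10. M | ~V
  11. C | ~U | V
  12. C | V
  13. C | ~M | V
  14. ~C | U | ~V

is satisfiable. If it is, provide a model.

Case M = True:
  Clause (~M) is falsified — contradiction.
Case M = False:
  (~C | M) forces C = False.
  (C | ~U) forces U = False.
  Clause (M | U) is falsified — contradiction.
Both cases fail, so the formula is unsatisfiable.

Unsatisfiable — no assignment works.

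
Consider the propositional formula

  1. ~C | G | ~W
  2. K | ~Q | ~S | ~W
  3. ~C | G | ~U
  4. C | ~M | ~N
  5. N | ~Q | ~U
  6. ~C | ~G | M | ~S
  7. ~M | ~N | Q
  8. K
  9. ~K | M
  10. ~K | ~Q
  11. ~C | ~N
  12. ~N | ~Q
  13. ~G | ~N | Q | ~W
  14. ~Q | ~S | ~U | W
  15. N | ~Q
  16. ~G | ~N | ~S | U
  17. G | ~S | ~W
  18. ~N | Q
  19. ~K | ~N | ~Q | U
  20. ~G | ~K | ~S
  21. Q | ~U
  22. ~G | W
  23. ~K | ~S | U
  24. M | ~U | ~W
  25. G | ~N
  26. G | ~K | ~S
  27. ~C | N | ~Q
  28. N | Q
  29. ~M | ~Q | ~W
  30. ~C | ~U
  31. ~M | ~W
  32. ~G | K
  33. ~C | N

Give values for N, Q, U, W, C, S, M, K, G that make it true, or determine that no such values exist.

Case K = True:
  (~K | M) forces M = True.
  (~K | ~Q) forces Q = False.
  (~M | ~N | Q) forces N = False.
  Clause (N | Q) is falsified — contradiction.
Case K = False:
  Clause (K) is falsified — contradiction.
Both cases fail, so the formula is unsatisfiable.

Unsatisfiable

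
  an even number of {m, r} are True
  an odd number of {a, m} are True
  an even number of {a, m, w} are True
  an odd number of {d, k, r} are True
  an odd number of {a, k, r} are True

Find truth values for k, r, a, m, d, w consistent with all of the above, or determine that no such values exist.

k=F, r=T, a=F, m=T, d=F, w=T

{m, r}: 2 true → even ✓
{a, m}: 1 true → odd ✓
{a, m, w}: 2 true → even ✓
{d, k, r}: 1 true → odd ✓
{a, k, r}: 1 true → odd ✓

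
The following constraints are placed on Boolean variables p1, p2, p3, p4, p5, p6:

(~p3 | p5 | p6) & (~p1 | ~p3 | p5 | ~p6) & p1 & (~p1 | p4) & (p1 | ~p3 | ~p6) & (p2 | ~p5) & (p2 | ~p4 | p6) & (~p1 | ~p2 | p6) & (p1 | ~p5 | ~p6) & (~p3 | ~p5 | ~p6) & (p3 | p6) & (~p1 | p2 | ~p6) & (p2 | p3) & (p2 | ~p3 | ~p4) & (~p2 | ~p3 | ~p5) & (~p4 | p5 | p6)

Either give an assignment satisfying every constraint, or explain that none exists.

p1 = True; p2 = True; p3 = False; p4 = True; p5 = True; p6 = True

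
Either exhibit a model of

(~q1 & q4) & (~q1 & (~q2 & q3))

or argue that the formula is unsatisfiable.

q1 = False, q2 = False, q3 = True, q4 = True

  ~q1 & q4 = True
    ~q1 = True
  ~q1 & (~q2 & q3) = True
    ~q1 = True
    ~q2 & q3 = True
      ~q2 = True
Both conjuncts True, so the formula holds.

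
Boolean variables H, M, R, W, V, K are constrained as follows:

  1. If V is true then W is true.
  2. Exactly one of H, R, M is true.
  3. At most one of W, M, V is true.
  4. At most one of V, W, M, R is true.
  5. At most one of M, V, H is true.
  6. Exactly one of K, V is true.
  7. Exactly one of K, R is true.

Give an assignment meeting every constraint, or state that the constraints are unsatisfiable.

H = True, M = False, R = False, W = True, V = False, K = True

  (1) V=F ⇒ W: vacuous ✓
  (2) {H, R, M}: 1 true — exactly one ✓
  (3) {W, M, V}: 1 true — at most one ✓
  (4) {V, W, M, R}: 1 true — at most one ✓
  (5) {M, V, H}: 1 true — at most one ✓
  (6) {K, V}: 1 true — exactly one ✓
  (7) {K, R}: 1 true — exactly one ✓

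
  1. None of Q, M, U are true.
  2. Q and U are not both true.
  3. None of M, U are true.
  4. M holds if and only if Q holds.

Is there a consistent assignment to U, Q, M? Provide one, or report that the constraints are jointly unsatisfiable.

U = False, Q = False, M = False

  (1) {Q, M, U}: 0 true — none ✓
  (2) Q=F, U=F — not both ✓
  (3) {M, U}: 0 true — none ✓
  (4) M=F, Q=F — same ✓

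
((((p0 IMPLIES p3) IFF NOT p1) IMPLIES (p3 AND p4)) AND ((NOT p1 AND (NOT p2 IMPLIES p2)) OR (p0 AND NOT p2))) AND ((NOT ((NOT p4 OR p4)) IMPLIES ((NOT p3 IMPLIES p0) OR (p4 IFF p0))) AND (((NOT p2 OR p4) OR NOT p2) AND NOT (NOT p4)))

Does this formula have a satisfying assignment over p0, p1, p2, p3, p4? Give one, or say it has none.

p0 = True, p1 = False, p2 = True, p3 = True, p4 = True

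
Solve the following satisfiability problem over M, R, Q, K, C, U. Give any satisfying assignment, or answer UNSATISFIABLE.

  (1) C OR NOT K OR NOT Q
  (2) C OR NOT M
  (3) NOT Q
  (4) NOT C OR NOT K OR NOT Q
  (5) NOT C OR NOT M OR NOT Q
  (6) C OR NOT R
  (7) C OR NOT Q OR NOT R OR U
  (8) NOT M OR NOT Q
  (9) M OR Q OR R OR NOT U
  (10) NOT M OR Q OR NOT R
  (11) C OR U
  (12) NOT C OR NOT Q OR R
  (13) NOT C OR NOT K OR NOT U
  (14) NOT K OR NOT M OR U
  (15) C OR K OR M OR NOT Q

Unit clause (NOT Q) forces Q = False.
Set M = True.
  then (C OR NOT M) forces C = True.
  then (NOT M OR Q OR NOT R) forces R = False.
Try K = True:
  (NOT C OR NOT K OR NOT U) forces U = False.
  clause (NOT K OR NOT M OR U) is falsified — backtrack.
So K = False.
Set U = False.
All clauses satisfied.

M: True; R: False; Q: False; K: False; C: True; U: False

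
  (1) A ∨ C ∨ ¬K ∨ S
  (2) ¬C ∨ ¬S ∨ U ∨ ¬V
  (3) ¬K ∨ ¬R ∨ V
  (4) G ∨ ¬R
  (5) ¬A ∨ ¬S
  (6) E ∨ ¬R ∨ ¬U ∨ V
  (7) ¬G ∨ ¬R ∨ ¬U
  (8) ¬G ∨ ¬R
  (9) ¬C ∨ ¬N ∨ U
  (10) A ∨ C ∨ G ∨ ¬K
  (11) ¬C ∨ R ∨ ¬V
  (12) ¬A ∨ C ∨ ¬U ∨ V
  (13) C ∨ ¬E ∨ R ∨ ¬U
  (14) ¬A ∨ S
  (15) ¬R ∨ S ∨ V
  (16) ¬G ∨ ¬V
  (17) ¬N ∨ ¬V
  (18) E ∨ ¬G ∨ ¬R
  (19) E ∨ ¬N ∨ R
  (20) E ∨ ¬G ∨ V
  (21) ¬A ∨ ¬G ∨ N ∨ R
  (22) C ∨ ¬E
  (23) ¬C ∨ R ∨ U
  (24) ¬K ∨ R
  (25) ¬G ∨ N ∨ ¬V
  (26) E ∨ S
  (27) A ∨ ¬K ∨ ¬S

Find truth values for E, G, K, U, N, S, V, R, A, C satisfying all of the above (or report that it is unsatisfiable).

Set E = True.
  then (C ∨ ¬E) forces C = True.
Set G = True.
  then (¬G ∨ ¬R) forces R = False.
  then (¬C ∨ R ∨ ¬V) forces V = False.
  then (¬C ∨ R ∨ U) forces U = True.
  then (¬K ∨ R) forces K = False.
Set N = False.
  then (¬A ∨ ¬G ∨ N ∨ R) forces A = False.
Set S = False.
All clauses satisfied.

E=T, G=T, K=F, U=T, N=F, S=F, V=F, R=F, A=F, C=T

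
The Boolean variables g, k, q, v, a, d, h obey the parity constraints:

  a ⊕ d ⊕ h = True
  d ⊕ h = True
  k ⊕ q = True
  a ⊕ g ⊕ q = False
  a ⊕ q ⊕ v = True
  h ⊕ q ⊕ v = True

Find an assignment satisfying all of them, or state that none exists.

g = False, k = True, q = False, v = True, a = False, d = True, h = False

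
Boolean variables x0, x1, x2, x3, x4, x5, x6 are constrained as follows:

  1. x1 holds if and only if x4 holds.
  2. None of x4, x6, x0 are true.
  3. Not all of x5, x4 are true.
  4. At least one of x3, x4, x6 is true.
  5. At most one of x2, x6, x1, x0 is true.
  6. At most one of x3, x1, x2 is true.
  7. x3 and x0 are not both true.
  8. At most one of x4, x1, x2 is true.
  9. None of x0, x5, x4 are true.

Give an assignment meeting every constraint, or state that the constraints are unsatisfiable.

x0: False, x1: False, x2: False, x3: True, x4: False, x5: False, x6: False

  (1) x1=F, x4=F — same ✓
  (2) {x4, x6, x0}: 0 true — none ✓
  (3) {x5, x4}: 0/2 true — not all ✓
  (4) {x3, x4, x6}: 1 true — at least one ✓
  (5) {x2, x6, x1, x0}: 0 true — at most one ✓
  (6) {x3, x1, x2}: 1 true — at most one ✓
  (7) x3=T, x0=F — not both ✓
  (8) {x4, x1, x2}: 0 true — at most one ✓
  (9) {x0, x5, x4}: 0 true — none ✓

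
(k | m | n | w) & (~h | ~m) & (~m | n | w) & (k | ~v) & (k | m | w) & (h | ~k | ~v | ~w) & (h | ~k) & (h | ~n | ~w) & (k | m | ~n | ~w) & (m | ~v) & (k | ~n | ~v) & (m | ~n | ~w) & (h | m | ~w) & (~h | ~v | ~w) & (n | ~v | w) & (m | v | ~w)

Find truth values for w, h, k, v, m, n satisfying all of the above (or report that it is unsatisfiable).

Set w = False.
Set h = True.
  then (~h | ~m) forces m = False.
  then (k | m | w) forces k = True.
  then (m | ~v) forces v = False.
Set n = True.
All clauses satisfied.

w: False, h: True, k: True, v: False, m: False, n: True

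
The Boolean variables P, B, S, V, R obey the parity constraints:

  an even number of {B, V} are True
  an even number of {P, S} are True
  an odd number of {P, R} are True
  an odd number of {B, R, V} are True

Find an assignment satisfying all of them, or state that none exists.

P = False; B = True; S = False; V = True; R = True

{B, V}: 2 true → even ✓
{P, S}: 0 true → even ✓
{P, R}: 1 true → odd ✓
{B, R, V}: 3 true → odd ✓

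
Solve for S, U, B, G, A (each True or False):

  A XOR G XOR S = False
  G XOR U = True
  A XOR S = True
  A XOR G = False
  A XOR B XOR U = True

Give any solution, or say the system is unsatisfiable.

S = False; U = False; B = False; G = True; A = True

A XOR G XOR S = T XOR T XOR F = False ✓
G XOR U = T XOR F = True ✓
A XOR S = T XOR F = True ✓
A XOR G = T XOR T = False ✓
A XOR B XOR U = T XOR F XOR F = True ✓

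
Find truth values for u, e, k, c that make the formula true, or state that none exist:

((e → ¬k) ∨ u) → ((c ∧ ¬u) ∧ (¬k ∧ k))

u=F, e=T, k=T, c=T

  ((e → ¬k) ∨ u) → ((c ∧ ¬u) ∧ (¬k ∧ k)) = True
    (e → ¬k) ∨ u = False
      e → ¬k = False
        ¬k = False
    (c ∧ ¬u) ∧ (¬k ∧ k) = False
      c ∧ ¬u = True
        ¬u = True
      ¬k ∧ k = False
        ¬k = False
The formula evaluates to True.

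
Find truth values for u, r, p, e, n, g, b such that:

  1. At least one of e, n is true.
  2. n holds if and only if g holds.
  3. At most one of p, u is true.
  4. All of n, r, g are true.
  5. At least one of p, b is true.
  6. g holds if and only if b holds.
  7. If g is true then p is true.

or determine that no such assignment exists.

u: False, r: True, p: True, e: False, n: True, g: True, b: True

  (1) {e, n}: 1 true — at least one ✓
  (2) n=T, g=T — same ✓
  (3) {p, u}: 1 true — at most one ✓
  (4) {n, r, g}: all 3 true ✓
  (5) {p, b}: 2 true — at least one ✓
  (6) g=T, b=T — same ✓
  (7) g=T ⇒ p: T ✓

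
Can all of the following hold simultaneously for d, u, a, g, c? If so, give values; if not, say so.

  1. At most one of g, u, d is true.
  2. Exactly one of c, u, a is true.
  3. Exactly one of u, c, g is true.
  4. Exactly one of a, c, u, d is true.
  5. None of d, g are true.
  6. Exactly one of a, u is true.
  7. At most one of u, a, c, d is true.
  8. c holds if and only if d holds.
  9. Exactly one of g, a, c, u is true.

d = False, u = True, a = False, g = False, c = False

  (1) {g, u, d}: 1 true — at most one ✓
  (2) {c, u, a}: 1 true — exactly one ✓
  (3) {u, c, g}: 1 true — exactly one ✓
  (4) {a, c, u, d}: 1 true — exactly one ✓
  (5) {d, g}: 0 true — none ✓
  (6) {a, u}: 1 true — exactly one ✓
  (7) {u, a, c, d}: 1 true — at most one ✓
  (8) c=F, d=F — same ✓
  (9) {g, a, c, u}: 1 true — exactly one ✓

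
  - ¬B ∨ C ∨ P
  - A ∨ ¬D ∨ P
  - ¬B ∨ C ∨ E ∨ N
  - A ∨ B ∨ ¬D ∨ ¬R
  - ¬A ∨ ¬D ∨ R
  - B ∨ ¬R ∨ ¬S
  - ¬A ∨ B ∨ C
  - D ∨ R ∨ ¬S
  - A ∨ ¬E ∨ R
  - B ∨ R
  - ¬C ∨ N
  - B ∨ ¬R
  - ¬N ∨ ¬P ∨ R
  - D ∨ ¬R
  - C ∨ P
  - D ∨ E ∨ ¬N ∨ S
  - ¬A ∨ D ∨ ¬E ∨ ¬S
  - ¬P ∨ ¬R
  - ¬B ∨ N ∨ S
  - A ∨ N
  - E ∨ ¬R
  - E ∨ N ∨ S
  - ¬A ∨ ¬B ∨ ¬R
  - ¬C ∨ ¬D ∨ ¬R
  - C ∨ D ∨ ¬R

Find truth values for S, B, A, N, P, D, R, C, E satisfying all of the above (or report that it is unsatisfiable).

Set S = False.
Try B = False:
  (B ∨ R) forces R = True.
  clause (B ∨ ¬R) is falsified — backtrack.
So B = True.
  then (¬B ∨ N ∨ S) forces N = True.
Set A = True.
  then (¬A ∨ ¬B ∨ ¬R) forces R = False.
  then (¬A ∨ ¬D ∨ R) forces D = False.
  then (¬N ∨ ¬P ∨ R) forces P = False.
  then (C ∨ P) forces C = True.
  then (D ∨ E ∨ ¬N ∨ S) forces E = True.
All clauses satisfied.

S = False; B = True; A = True; N = True; P = False; D = False; R = False; C = True; E = True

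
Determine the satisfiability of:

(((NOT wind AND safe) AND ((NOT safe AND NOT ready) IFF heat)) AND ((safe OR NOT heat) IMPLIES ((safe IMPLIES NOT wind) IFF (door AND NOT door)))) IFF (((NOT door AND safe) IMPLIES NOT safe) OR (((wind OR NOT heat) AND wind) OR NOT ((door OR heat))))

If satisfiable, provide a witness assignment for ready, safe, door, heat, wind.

ready = True, safe = True, door = False, heat = True, wind = False

  (((NOT wind AND safe) AND ((NOT safe AND NOT ready) IFF heat)) AND ((safe OR NOT heat) IMPLIES ((safe IMPLIES NOT wind) IFF (door AND NOT door)))) IFF (((NOT door AND safe) IMPLIES NOT safe) OR (((wind OR NOT heat) AND wind) OR NOT ((door OR heat)))) = True
    ((NOT wind AND safe) AND ((NOT safe AND NOT ready) IFF heat)) AND ((safe OR NOT heat) IMPLIES ((safe IMPLIES NOT wind) IFF (door AND NOT door))) = False
      (NOT wind AND safe) AND ((NOT safe AND NOT ready) IFF heat) = False
        NOT wind AND safe = True
          NOT wind = True
        (NOT safe AND NOT ready) IFF heat = False
          NOT safe AND NOT ready = False
            NOT safe = False
            NOT ready = False
      (safe OR NOT heat) IMPLIES ((safe IMPLIES NOT wind) IFF (door AND NOT door)) = False
        safe OR NOT heat = True
          NOT heat = False
        (safe IMPLIES NOT wind) IFF (door AND NOT door) = False
          safe IMPLIES NOT wind = True
            NOT wind = True
          door AND NOT door = False
            NOT door = True
    ((NOT door AND safe) IMPLIES NOT safe) OR (((wind OR NOT heat) AND wind) OR NOT ((door OR heat))) = False
      (NOT door AND safe) IMPLIES NOT safe = False
        NOT door AND safe = True
          NOT door = True
        NOT safe = False
      ((wind OR NOT heat) AND wind) OR NOT ((door OR heat)) = False
        (wind OR NOT heat) AND wind = False
          wind OR NOT heat = False
            NOT heat = False
        NOT ((door OR heat)) = False
          door OR heat = True
The formula evaluates to True.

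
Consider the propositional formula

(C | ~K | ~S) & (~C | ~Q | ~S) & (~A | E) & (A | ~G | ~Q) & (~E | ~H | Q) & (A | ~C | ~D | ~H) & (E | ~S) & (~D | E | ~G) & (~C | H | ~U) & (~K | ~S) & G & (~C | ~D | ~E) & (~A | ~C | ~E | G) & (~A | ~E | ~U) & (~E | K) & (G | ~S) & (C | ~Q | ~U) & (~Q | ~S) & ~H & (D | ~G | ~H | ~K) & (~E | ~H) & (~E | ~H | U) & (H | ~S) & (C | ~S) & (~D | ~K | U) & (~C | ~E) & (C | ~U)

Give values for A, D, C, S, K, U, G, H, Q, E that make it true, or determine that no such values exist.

A = False, D = False, C = False, S = False, K = True, U = False, G = True, H = False, Q = False, E = True

Unit clause (G) forces G = True.
Unit clause (~H) forces H = False.
In (H | ~S) only ~S is left, so S = False.
Set A = False.
  then (A | ~G | ~Q) forces Q = False.
Set D = False.
Set C = False.
  then (C | ~U) forces U = False.
Set K = True.
Set E = True.
All clauses satisfied.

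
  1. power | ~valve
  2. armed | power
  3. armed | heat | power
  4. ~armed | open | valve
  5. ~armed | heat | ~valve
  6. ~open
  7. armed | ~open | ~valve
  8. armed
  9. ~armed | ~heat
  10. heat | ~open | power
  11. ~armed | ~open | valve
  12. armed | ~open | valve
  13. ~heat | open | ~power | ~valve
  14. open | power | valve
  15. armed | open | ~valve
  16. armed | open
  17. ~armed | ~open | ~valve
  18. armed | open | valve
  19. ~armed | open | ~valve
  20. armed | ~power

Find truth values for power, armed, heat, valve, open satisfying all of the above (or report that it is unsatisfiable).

No satisfying assignment exists.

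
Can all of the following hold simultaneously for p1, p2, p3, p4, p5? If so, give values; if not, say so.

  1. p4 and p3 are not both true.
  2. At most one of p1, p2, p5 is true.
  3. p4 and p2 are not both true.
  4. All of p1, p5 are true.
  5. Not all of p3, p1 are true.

Case p5 = True:
  (2) with p5=T forces p1 = False.
  Constraint (4) is violated (p1=F) — contradiction.
Case p5 = False:
  Constraint (4) is violated (p5=F) — contradiction.
Both cases fail — unsatisfiable.

Unsatisfiable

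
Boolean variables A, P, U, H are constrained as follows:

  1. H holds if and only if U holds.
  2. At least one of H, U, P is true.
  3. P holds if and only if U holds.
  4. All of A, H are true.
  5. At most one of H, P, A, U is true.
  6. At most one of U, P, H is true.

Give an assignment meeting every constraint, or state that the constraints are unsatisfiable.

Case A = True:
  (4) forces H = True.
  Constraint (5) is violated (H=T, A=T) — contradiction.
Case A = False:
  Constraint (4) is violated (A=F) — contradiction.
Both cases fail — unsatisfiable.

UNSATISFIABLE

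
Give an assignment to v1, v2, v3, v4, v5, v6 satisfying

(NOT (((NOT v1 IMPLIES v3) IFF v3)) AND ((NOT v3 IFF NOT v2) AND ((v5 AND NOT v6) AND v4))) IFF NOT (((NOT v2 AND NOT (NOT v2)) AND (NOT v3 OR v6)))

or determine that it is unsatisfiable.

v1 = True, v2 = False, v3 = False, v4 = True, v5 = True, v6 = False

  (NOT (((NOT v1 IMPLIES v3) IFF v3)) AND ((NOT v3 IFF NOT v2) AND ((v5 AND NOT v6) AND v4))) IFF NOT (((NOT v2 AND NOT (NOT v2)) AND (NOT v3 OR v6))) = True
    NOT (((NOT v1 IMPLIES v3) IFF v3)) AND ((NOT v3 IFF NOT v2) AND ((v5 AND NOT v6) AND v4)) = True
      NOT (((NOT v1 IMPLIES v3) IFF v3)) = True
        (NOT v1 IMPLIES v3) IFF v3 = False
          NOT v1 IMPLIES v3 = True
            NOT v1 = False
      (NOT v3 IFF NOT v2) AND ((v5 AND NOT v6) AND v4) = True
        NOT v3 IFF NOT v2 = True
          NOT v3 = True
          NOT v2 = True
        (v5 AND NOT v6) AND v4 = True
          v5 AND NOT v6 = True
            NOT v6 = True
    NOT (((NOT v2 AND NOT (NOT v2)) AND (NOT v3 OR v6))) = True
      (NOT v2 AND NOT (NOT v2)) AND (NOT v3 OR v6) = False
        NOT v2 AND NOT (NOT v2) = False
          NOT v2 = True
          NOT (NOT v2) = False
            NOT v2 = True
        NOT v3 OR v6 = True
          NOT v3 = True
The formula evaluates to True.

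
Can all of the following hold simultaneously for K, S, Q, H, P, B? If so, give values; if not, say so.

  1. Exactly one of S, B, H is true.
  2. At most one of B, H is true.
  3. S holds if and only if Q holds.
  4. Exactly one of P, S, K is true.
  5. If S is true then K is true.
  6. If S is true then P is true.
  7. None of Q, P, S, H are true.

K: True, S: False, Q: False, H: False, P: False, B: True

  (1) {S, B, H}: 1 true — exactly one ✓
  (2) {B, H}: 1 true — at most one ✓
  (3) S=F, Q=F — same ✓
  (4) {P, S, K}: 1 true — exactly one ✓
  (5) S=F ⇒ K: vacuous ✓
  (6) S=F ⇒ P: vacuous ✓
  (7) {Q, P, S, H}: 0 true — none ✓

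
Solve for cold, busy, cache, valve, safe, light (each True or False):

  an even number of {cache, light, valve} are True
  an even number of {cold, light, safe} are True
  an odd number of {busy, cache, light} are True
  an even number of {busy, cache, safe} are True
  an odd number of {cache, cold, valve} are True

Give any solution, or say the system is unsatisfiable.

cold: True, busy: True, cache: False, valve: False, safe: True, light: False

{cache, light, valve}: 0 true → even ✓
{cold, light, safe}: 2 true → even ✓
{busy, cache, light}: 1 true → odd ✓
{busy, cache, safe}: 2 true → even ✓
{cache, cold, valve}: 1 true → odd ✓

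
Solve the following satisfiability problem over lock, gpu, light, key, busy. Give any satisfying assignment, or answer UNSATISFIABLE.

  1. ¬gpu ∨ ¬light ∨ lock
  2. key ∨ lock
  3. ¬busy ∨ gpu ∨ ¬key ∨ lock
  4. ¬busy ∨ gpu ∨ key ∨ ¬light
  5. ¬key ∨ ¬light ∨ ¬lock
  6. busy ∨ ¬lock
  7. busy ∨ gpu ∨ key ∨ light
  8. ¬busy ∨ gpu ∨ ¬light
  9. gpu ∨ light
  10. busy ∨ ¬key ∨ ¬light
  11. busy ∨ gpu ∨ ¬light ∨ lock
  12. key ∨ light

Set lock = True.
  then (busy ∨ ¬lock) forces busy = True.
Try gpu = False:
  (¬busy ∨ gpu ∨ ¬light) forces light = False.
  clause (gpu ∨ light) is falsified — backtrack.
So gpu = True.
Set light = True.
  then (¬key ∨ ¬light ∨ ¬lock) forces key = False.
All clauses satisfied.

lock = True, gpu = True, light = True, key = False, busy = True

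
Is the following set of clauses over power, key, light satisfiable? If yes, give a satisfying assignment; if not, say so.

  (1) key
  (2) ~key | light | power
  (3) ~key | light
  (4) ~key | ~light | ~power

power=F, key=T, light=T

Unit clause (key) forces key = True.
In (~key | light) only light is left, so light = True.
In (~key | ~light | ~power) only ~power is left, so power = False.
Check each clause:
  (key): key holds.
  (~key | light | power): light holds.
  (~key | light): light holds.
  (~key | ~light | ~power): ~power holds.
All clauses satisfied.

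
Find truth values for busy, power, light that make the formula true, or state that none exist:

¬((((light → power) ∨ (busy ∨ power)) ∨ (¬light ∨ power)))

busy=F, power=F, light=T

  ¬((((light → power) ∨ (busy ∨ power)) ∨ (¬light ∨ power))) = True
    ((light → power) ∨ (busy ∨ power)) ∨ (¬light ∨ power) = False
      (light → power) ∨ (busy ∨ power) = False
        light → power = False
        busy ∨ power = False
      ¬light ∨ power = False
        ¬light = False
The formula evaluates to True.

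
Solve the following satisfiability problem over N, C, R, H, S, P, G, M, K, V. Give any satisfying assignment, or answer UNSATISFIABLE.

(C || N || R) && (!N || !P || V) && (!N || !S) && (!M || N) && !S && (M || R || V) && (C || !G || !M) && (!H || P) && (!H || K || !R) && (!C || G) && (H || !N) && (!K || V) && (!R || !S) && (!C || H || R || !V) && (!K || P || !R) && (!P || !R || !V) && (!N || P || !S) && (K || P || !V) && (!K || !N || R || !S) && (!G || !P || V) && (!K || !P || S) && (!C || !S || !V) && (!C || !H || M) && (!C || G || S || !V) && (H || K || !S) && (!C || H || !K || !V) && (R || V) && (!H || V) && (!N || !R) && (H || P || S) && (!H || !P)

N=F, C=F, R=T, H=F, S=F, P=T, G=F, M=F, K=F, V=F

Unit clause (!S) forces S = False.
Try N = True:
  (H || !N) forces H = True.
  (!H || P) forces P = True.
  clause (!H || !P) is falsified — backtrack.
So N = False.
  then (!M || N) forces M = False.
Set C = False.
  then (C || N || R) forces R = True.
Try H = True:
  (!H || P) forces P = True.
  clause (!H || !P) is falsified — backtrack.
So H = False.
  then (H || P || S) forces P = True.
  then (!P || !R || !V) forces V = False.
  then (!G || !P || V) forces G = False.
  then (!K || !P || S) forces K = False.
All clauses satisfied.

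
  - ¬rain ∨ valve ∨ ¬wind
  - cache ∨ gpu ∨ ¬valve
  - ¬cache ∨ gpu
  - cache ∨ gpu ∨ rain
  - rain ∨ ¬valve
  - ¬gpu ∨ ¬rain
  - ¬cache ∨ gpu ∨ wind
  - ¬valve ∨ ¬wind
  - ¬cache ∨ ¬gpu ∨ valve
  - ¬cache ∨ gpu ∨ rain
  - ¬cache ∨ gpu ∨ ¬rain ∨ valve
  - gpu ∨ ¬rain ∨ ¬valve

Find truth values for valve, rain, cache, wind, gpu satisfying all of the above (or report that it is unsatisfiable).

valve: False, rain: False, cache: False, wind: False, gpu: True

Try valve = True:
  (rain ∨ ¬valve) forces rain = True.
  (¬gpu ∨ ¬rain) forces gpu = False.
  clause (gpu ∨ ¬rain ∨ ¬valve) is falsified — backtrack.
So valve = False.
Set rain = False.
Set cache = False.
  then (cache ∨ gpu ∨ rain) forces gpu = True.
Set wind = False.
All clauses satisfied.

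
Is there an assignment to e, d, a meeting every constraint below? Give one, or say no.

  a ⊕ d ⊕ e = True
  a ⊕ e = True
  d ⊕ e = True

e = True; d = False; a = False

a ⊕ d ⊕ e = F ⊕ F ⊕ T = True ✓
a ⊕ e = F ⊕ T = True ✓
d ⊕ e = F ⊕ T = True ✓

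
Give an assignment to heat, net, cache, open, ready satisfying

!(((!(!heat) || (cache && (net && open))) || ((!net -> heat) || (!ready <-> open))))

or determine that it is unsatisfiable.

heat: False; net: False; cache: False; open: False; ready: False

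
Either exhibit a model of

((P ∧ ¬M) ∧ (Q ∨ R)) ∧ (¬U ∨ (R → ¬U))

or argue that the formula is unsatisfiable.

R = True, U = False, P = True, M = False, Q = True

  (P ∧ ¬M) ∧ (Q ∨ R) = True
    P ∧ ¬M = True
      ¬M = True
    Q ∨ R = True
  ¬U ∨ (R → ¬U) = True
    ¬U = True
    R → ¬U = True
      ¬U = True
Both conjuncts True, so the formula holds.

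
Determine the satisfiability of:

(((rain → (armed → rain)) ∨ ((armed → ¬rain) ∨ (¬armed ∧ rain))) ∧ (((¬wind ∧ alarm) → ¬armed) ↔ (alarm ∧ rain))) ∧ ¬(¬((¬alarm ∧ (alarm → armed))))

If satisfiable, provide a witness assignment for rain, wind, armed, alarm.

UNSATISFIABLE

Case alarm = True: the conjunct ¬(¬((¬alarm ∧ (alarm → armed)))) becomes ¬(¬False) = False.
Case alarm = False: the conjunct ((¬wind ∧ alarm) → ¬armed) ↔ (alarm ∧ rain) becomes (False → ¬armed) ↔ (False ∧ rain) = False.
Both cases fail — unsatisfiable.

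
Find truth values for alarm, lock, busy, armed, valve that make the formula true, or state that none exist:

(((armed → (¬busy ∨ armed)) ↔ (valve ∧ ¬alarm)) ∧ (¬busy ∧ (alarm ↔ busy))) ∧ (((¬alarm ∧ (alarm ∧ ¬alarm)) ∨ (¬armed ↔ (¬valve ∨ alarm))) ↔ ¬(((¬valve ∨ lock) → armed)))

alarm = False, lock = False, busy = False, armed = False, valve = True

  ((armed → (¬busy ∨ armed)) ↔ (valve ∧ ¬alarm)) ∧ (¬busy ∧ (alarm ↔ busy)) = True
    (armed → (¬busy ∨ armed)) ↔ (valve ∧ ¬alarm) = True
      armed → (¬busy ∨ armed) = True
        ¬busy ∨ armed = True
          ¬busy = True
      valve ∧ ¬alarm = True
        ¬alarm = True
    ¬busy ∧ (alarm ↔ busy) = True
      ¬busy = True
      alarm ↔ busy = True
  ((¬alarm ∧ (alarm ∧ ¬alarm)) ∨ (¬armed ↔ (¬valve ∨ alarm))) ↔ ¬(((¬valve ∨ lock) → armed)) = True
    (¬alarm ∧ (alarm ∧ ¬alarm)) ∨ (¬armed ↔ (¬valve ∨ alarm)) = False
      ¬alarm ∧ (alarm ∧ ¬alarm) = False
        ¬alarm = True
        alarm ∧ ¬alarm = False
          ¬alarm = True
      ¬armed ↔ (¬valve ∨ alarm) = False
        ¬armed = True
        ¬valve ∨ alarm = False
          ¬valve = False
    ¬(((¬valve ∨ lock) → armed)) = False
      (¬valve ∨ lock) → armed = True
        ¬valve ∨ lock = False
          ¬valve = False
Both conjuncts True, so the formula holds.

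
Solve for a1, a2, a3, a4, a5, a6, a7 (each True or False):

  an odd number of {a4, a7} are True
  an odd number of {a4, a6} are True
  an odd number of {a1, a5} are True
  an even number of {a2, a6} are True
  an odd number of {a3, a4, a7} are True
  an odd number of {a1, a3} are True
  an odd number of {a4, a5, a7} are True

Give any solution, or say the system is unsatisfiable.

a1: True, a2: False, a3: False, a4: True, a5: False, a6: False, a7: False

{a4, a7}: 1 true → odd ✓
{a4, a6}: 1 true → odd ✓
{a1, a5}: 1 true → odd ✓
{a2, a6}: 0 true → even ✓
{a3, a4, a7}: 1 true → odd ✓
{a1, a3}: 1 true → odd ✓
{a4, a5, a7}: 1 true → odd ✓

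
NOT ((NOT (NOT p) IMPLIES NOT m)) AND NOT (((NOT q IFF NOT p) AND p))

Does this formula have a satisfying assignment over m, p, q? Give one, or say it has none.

m: True, p: True, q: False

  NOT ((NOT (NOT p) IMPLIES NOT m)) = True
    NOT (NOT p) IMPLIES NOT m = False
      NOT (NOT p) = True
        NOT p = False
      NOT m = False
  NOT (((NOT q IFF NOT p) AND p)) = True
    (NOT q IFF NOT p) AND p = False
      NOT q IFF NOT p = False
        NOT q = True
        NOT p = False
Both conjuncts True, so the formula holds.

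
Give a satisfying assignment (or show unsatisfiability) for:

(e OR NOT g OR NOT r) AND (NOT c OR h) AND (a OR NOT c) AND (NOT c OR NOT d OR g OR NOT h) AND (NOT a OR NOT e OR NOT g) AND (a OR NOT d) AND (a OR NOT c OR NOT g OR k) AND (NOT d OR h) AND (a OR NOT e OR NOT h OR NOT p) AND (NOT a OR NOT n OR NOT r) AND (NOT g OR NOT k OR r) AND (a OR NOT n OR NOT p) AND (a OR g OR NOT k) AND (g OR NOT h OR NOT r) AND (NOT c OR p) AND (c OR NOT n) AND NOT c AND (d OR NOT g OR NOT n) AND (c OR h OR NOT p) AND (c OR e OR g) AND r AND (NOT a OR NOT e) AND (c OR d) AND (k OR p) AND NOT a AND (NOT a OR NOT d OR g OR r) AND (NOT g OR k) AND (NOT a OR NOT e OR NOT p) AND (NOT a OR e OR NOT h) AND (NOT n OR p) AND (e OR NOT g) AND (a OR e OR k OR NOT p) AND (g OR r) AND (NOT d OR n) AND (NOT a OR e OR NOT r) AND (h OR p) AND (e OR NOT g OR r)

The formula is unsatisfiable.

Case a = True:
  Clause (NOT a) is falsified — contradiction.
Case a = False:
  (a OR NOT c) forces c = False.
  (a OR NOT d) forces d = False.
  Clause (c OR d) is falsified — contradiction.
Both cases fail, so the formula is unsatisfiable.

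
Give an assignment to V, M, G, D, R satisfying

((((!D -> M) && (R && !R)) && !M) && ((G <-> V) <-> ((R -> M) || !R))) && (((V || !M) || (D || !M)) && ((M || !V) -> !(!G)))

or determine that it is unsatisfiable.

Unsatisfiable

Case R = True: the conjunct !R is False.
Case R = False: the conjunct R is False.
Both cases fail — unsatisfiable.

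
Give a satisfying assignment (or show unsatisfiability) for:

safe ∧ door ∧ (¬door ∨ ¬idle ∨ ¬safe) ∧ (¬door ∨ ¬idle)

door: True, idle: False, safe: True

Unit clause (safe) forces safe = True.
Unit clause (door) forces door = True.
In (¬door ∨ ¬idle ∨ ¬safe) only ¬idle is left, so idle = False.
All clauses satisfied.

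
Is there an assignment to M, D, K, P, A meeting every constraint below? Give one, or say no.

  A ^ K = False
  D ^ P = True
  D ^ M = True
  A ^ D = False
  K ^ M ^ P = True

M = False, D = True, K = True, P = False, A = True

A ^ K = T ^ T = False ✓
D ^ P = T ^ F = True ✓
D ^ M = T ^ F = True ✓
A ^ D = T ^ T = False ✓
K ^ M ^ P = T ^ F ^ F = True ✓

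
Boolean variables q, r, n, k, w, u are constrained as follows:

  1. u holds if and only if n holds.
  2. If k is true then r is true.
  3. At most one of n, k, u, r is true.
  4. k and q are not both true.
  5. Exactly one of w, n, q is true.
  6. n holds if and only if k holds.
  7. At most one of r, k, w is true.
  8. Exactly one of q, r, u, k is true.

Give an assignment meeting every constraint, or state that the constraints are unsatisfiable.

q = True, r = False, n = False, k = False, w = False, u = False

  (1) u=F, n=F — same ✓
  (2) k=F ⇒ r: vacuous ✓
  (3) {n, k, u, r}: 0 true — at most one ✓
  (4) k=F, q=T — not both ✓
  (5) {w, n, q}: 1 true — exactly one ✓
  (6) n=F, k=F — same ✓
  (7) {r, k, w}: 0 true — at most one ✓
  (8) {q, r, u, k}: 1 true — exactly one ✓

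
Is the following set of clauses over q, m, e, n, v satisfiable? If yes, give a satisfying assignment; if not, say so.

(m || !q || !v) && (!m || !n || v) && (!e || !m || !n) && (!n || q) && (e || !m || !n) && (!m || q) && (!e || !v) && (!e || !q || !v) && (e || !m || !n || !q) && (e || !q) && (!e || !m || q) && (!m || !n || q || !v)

q: False, m: False, e: True, n: False, v: False

Set q = False.
  then (!n || q) forces n = False.
  then (!m || q) forces m = False.
Set e = True.
  then (!e || !v) forces v = False.
All clauses satisfied.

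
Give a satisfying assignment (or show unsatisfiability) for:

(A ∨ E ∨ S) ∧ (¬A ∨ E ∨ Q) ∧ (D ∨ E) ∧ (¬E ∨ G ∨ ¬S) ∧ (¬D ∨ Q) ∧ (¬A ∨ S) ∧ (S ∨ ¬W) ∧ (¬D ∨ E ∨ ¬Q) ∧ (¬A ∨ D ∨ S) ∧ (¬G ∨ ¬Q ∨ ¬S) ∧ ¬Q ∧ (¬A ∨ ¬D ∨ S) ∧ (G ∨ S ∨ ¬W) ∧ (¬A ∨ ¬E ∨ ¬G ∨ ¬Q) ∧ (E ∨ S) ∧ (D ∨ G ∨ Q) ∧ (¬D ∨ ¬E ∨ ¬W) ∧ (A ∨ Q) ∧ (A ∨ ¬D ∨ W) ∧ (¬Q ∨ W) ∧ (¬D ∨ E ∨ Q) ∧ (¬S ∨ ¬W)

Unit clause (¬Q) forces Q = False.
In (A ∨ Q) only A is left, so A = True.
In (¬A ∨ E ∨ Q) only E is left, so E = True.
In (¬D ∨ Q) only ¬D is left, so D = False.
In (¬A ∨ S) only S is left, so S = True.
In (D ∨ G ∨ Q) only G is left, so G = True.
In (¬S ∨ ¬W) only ¬W is left, so W = False.
All clauses satisfied.

E = True; G = True; S = True; Q = False; W = False; D = False; A = True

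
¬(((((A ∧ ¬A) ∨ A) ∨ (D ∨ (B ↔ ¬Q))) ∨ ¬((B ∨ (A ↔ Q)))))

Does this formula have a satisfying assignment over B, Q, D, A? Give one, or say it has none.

B: False; Q: False; D: False; A: False

  ¬(((((A ∧ ¬A) ∨ A) ∨ (D ∨ (B ↔ ¬Q))) ∨ ¬((B ∨ (A ↔ Q))))) = True
    (((A ∧ ¬A) ∨ A) ∨ (D ∨ (B ↔ ¬Q))) ∨ ¬((B ∨ (A ↔ Q))) = False
      ((A ∧ ¬A) ∨ A) ∨ (D ∨ (B ↔ ¬Q)) = False
        (A ∧ ¬A) ∨ A = False
          A ∧ ¬A = False
            ¬A = True
        D ∨ (B ↔ ¬Q) = False
          B ↔ ¬Q = False
            ¬Q = True
      ¬((B ∨ (A ↔ Q))) = False
        B ∨ (A ↔ Q) = True
          A ↔ Q = True
The formula evaluates to True.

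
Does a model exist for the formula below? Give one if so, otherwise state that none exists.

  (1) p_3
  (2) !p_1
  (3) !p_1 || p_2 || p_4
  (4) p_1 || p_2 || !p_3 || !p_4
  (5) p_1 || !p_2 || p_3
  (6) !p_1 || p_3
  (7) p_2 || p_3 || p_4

p_1 = False; p_2 = True; p_3 = True; p_4 = False

Unit clause (p_3) forces p_3 = True.
Unit clause (!p_1) forces p_1 = False.
Set p_2 = True.
Set p_4 = False.
Check each clause:
  (p_3): p_3 holds.
  (!p_1): !p_1 holds.
  (!p_1 || p_2 || p_4): !p_1 holds.
  (p_1 || p_2 || !p_3 || !p_4): p_2 holds.
  (p_1 || !p_2 || p_3): p_3 holds.
  (!p_1 || p_3): !p_1 holds.
  (p_2 || p_3 || p_4): p_2 holds.
All clauses satisfied.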